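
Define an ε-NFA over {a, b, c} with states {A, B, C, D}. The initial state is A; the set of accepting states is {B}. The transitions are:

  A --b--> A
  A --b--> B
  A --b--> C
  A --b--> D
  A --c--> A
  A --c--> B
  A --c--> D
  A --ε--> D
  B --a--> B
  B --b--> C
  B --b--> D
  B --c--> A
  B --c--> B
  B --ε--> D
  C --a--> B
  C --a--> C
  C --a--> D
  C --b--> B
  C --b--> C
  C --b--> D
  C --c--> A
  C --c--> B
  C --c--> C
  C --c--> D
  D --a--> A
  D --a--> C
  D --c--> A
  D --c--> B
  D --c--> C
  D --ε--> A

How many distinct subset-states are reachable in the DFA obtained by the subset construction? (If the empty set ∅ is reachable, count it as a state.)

Start state of the DFA: {A, D} (ε-closure of the NFA start).
{A, D} --a--> {A, C, D}  [new]
{A, D} --b--> {A, B, C, D}  [new]
{A, D} --c--> {A, B, C, D}  [seen]
{A, C, D} --a--> {A, B, C, D}  [seen]
{A, C, D} --b--> {A, B, C, D}  [seen]
{A, C, D} --c--> {A, B, C, D}  [seen]
{A, B, C, D} --a--> {A, B, C, D}  [seen]
{A, B, C, D} --b--> {A, B, C, D}  [seen]
{A, B, C, D} --c--> {A, B, C, D}  [seen]
Reachable DFA states: {A, D}, {A, C, D}, {A, B, C, D}.

3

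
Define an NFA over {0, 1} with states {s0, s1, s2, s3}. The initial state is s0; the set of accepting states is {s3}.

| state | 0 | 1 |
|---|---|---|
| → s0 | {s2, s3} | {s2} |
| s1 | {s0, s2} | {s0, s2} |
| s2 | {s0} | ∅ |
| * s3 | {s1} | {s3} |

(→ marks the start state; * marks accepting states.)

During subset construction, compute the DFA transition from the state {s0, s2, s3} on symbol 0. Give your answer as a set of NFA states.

δ(s0,0) = {s2, s3}; δ(s2,0) = {s0}; δ(s3,0) = {s1}.
Union: {s0, s1, s2, s3}.

{s0, s1, s2, s3}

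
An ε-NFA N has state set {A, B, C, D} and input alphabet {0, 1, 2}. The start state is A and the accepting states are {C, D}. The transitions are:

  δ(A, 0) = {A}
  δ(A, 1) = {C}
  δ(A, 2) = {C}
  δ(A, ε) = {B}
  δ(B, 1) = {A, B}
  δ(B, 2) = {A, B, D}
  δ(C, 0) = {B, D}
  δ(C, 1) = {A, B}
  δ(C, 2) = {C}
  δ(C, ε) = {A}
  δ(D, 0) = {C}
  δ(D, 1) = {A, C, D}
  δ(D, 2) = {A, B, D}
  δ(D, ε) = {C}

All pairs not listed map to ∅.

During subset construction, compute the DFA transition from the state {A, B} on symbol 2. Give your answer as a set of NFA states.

δ(A,2) = {C}; δ(B,2) = {A, B, D}.
Union: {A, B, C, D}.

{A, B, C, D}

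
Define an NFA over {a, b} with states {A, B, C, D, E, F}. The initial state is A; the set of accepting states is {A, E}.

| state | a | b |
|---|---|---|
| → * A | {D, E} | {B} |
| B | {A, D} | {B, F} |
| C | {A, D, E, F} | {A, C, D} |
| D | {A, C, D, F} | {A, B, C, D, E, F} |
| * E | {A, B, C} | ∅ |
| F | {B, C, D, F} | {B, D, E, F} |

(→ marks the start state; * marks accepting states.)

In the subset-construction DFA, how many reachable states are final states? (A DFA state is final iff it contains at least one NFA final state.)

7

Start state of the DFA: {A}.
{A} --a--> {D, E}  [new]
{A} --b--> {B}  [new]
{D, E} --a--> {A, B, C, D, F}  [new]
{D, E} --b--> {A, B, C, D, E, F}  [new]
{B} --a--> {A, D}  [new]
{B} --b--> {B, F}  [new]
{A, B, C, D, F} --a--> {A, B, C, D, E, F}  [seen]
{A, B, C, D, F} --b--> {A, B, C, D, E, F}  [seen]
{A, B, C, D, E, F} --a--> {A, B, C, D, E, F}  [seen]
{A, B, C, D, E, F} --b--> {A, B, C, D, E, F}  [seen]
{A, D} --a--> {A, C, D, E, F}  [new]
{A, D} --b--> {A, B, C, D, E, F}  [seen]
{B, F} --a--> {A, B, C, D, F}  [seen]
{B, F} --b--> {B, D, E, F}  [new]
{A, C, D, E, F} --a--> {A, B, C, D, E, F}  [seen]
{A, C, D, E, F} --b--> {A, B, C, D, E, F}  [seen]
{B, D, E, F} --a--> {A, B, C, D, F}  [seen]
{B, D, E, F} --b--> {A, B, C, D, E, F}  [seen]
Reachable DFA states: {A}, {D, E}, {B}, {A, B, C, D, F}, {A, B, C, D, E, F}, {A, D}, {B, F}, {A, C, D, E, F}, {B, D, E, F}.
Accepting DFA states (contain an NFA accepting state): {A}, {D, E}, {A, B, C, D, F}, {A, B, C, D, E, F}, {A, D}, {A, C, D, E, F}, {B, D, E, F}.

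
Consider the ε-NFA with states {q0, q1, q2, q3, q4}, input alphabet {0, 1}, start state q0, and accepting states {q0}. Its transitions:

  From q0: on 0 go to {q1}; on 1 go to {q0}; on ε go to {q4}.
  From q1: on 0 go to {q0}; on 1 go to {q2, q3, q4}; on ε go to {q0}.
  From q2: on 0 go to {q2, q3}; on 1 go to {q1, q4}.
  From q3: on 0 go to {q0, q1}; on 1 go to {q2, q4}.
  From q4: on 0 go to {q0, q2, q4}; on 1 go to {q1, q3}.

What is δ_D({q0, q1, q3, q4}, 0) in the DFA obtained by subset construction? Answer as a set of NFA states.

{q0, q1, q2, q4}

δ(q0,0) = {q1}; δ(q1,0) = {q0}; δ(q3,0) = {q0, q1}; δ(q4,0) = {q0, q2, q4}.
Union: {q0, q1, q2, q4}.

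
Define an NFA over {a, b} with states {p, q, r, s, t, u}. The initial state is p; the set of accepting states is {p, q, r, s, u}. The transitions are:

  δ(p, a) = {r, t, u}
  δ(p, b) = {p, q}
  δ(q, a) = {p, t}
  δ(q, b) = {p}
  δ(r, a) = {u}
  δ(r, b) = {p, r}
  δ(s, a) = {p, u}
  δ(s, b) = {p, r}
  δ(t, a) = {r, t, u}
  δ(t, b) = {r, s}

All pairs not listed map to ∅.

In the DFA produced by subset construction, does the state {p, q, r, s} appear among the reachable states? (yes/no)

Start state of the DFA: {p}.
{p} --a--> {r, t, u}  [new]
{p} --b--> {p, q}  [new]
{r, t, u} --a--> {r, t, u}  [seen]
{r, t, u} --b--> {p, r, s}  [new]
{p, q} --a--> {p, r, t, u}  [new]
{p, q} --b--> {p, q}  [seen]
{p, r, s} --a--> {p, r, t, u}  [seen]
{p, r, s} --b--> {p, q, r}  [new]
{p, r, t, u} --a--> {r, t, u}  [seen]
{p, r, t, u} --b--> {p, q, r, s}  [new]
{p, q, r} --a--> {p, r, t, u}  [seen]
{p, q, r} --b--> {p, q, r}  [seen]
{p, q, r, s} --a--> {p, r, t, u}  [seen]
{p, q, r, s} --b--> {p, q, r}  [seen]
Reachable DFA states: {p}, {r, t, u}, {p, q}, {p, r, s}, {p, r, t, u}, {p, q, r}, {p, q, r, s}.
{p, q, r, s} is among them.

yes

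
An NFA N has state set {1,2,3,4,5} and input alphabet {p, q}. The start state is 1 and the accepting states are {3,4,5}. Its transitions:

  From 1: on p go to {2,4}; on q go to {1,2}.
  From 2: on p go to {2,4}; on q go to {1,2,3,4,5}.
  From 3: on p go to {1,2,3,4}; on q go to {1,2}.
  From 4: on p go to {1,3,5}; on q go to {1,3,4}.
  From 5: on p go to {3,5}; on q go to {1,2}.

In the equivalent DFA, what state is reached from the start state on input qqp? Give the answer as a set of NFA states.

Start: {1}.
δ(1,q) = {1,2}.
Union: {1,2}.
After q: {1,2}.
δ(1,q) = {1,2}; δ(2,q) = {1,2,3,4,5}.
Union: {1,2,3,4,5}.
After q: {1,2,3,4,5}.
δ(1,p) = {2,4}; δ(2,p) = {2,4}; δ(3,p) = {1,2,3,4}; δ(4,p) = {1,3,5}; δ(5,p) = {3,5}.
Union: {1,2,3,4,5}.
After p: {1,2,3,4,5}.

{1,2,3,4,5}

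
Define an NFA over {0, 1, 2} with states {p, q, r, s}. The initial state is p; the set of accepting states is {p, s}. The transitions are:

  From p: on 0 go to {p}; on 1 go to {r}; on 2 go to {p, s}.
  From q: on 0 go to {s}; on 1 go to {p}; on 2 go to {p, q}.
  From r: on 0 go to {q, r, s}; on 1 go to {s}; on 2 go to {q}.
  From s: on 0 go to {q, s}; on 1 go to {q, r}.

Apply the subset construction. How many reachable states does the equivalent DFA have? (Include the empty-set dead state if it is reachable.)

Start state of the DFA: {p}.
{p} --0--> {p}  [seen]
{p} --1--> {r}  [new]
{p} --2--> {p, s}  [new]
{r} --0--> {q, r, s}  [new]
{r} --1--> {s}  [new]
{r} --2--> {q}  [new]
{p, s} --0--> {p, q, s}  [new]
{p, s} --1--> {q, r}  [new]
{p, s} --2--> {p, s}  [seen]
{q, r, s} --0--> {q, r, s}  [seen]
{q, r, s} --1--> {p, q, r, s}  [new]
{q, r, s} --2--> {p, q}  [new]
{s} --0--> {q, s}  [new]
{s} --1--> {q, r}  [seen]
{s} --2--> ∅  [new]
{q} --0--> {s}  [seen]
{q} --1--> {p}  [seen]
{q} --2--> {p, q}  [seen]
{p, q, s} --0--> {p, q, s}  [seen]
{p, q, s} --1--> {p, q, r}  [new]
{p, q, s} --2--> {p, q, s}  [seen]
{q, r} --0--> {q, r, s}  [seen]
{q, r} --1--> {p, s}  [seen]
{q, r} --2--> {p, q}  [seen]
{p, q, r, s} --0--> {p, q, r, s}  [seen]
{p, q, r, s} --1--> {p, q, r, s}  [seen]
{p, q, r, s} --2--> {p, q, s}  [seen]
{p, q} --0--> {p, s}  [seen]
{p, q} --1--> {p, r}  [new]
{p, q} --2--> {p, q, s}  [seen]
{q, s} --0--> {q, s}  [seen]
{q, s} --1--> {p, q, r}  [seen]
{q, s} --2--> {p, q}  [seen]
∅ --0--> ∅  [seen]
∅ --1--> ∅  [seen]
∅ --2--> ∅  [seen]
{p, q, r} --0--> {p, q, r, s}  [seen]
{p, q, r} --1--> {p, r, s}  [new]
{p, q, r} --2--> {p, q, s}  [seen]
{p, r} --0--> {p, q, r, s}  [seen]
{p, r} --1--> {r, s}  [new]
{p, r} --2--> {p, q, s}  [seen]
{p, r, s} --0--> {p, q, r, s}  [seen]
{p, r, s} --1--> {q, r, s}  [seen]
{p, r, s} --2--> {p, q, s}  [seen]
{r, s} --0--> {q, r, s}  [seen]
{r, s} --1--> {q, r, s}  [seen]
{r, s} --2--> {q}  [seen]
Reachable DFA states: {p}, {r}, {p, s}, {q, r, s}, {s}, {q}, {p, q, s}, {q, r}, {p, q, r, s}, {p, q}, {q, s}, ∅, {p, q, r}, {p, r}, {p, r, s}, {r, s}.

16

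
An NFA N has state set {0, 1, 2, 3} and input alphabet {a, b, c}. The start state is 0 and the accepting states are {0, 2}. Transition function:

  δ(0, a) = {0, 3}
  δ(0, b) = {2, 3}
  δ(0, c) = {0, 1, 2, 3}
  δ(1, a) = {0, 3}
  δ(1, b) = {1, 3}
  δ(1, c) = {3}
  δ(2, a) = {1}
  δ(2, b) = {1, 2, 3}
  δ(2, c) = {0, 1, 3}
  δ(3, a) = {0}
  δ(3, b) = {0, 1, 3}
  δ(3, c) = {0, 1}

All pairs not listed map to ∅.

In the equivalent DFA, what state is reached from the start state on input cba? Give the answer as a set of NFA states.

Start: {0}.
δ(0,c) = {0, 1, 2, 3}.
Union: {0, 1, 2, 3}.
After c: {0, 1, 2, 3}.
δ(0,b) = {2, 3}; δ(1,b) = {1, 3}; δ(2,b) = {1, 2, 3}; δ(3,b) = {0, 1, 3}.
Union: {0, 1, 2, 3}.
After b: {0, 1, 2, 3}.
δ(0,a) = {0, 3}; δ(1,a) = {0, 3}; δ(2,a) = {1}; δ(3,a) = {0}.
Union: {0, 1, 3}.
After a: {0, 1, 3}.

{0, 1, 3}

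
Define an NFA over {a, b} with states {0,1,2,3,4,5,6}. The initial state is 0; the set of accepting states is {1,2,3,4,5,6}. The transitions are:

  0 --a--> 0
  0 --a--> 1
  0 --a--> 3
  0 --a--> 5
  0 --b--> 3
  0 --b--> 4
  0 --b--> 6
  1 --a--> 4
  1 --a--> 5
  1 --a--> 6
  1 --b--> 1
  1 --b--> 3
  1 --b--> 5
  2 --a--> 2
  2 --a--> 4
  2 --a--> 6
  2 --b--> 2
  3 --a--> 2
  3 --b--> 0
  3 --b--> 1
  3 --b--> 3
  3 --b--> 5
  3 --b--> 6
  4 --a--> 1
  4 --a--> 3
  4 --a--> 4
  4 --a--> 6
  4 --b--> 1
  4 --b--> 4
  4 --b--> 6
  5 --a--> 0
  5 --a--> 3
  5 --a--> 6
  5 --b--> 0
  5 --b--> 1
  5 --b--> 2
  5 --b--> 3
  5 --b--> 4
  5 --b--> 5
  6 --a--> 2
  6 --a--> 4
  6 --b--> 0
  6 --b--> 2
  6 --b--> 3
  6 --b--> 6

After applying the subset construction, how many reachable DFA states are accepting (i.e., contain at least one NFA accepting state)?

5

Start state of the DFA: {0}.
{0} --a--> {0,1,3,5}  [new]
{0} --b--> {3,4,6}  [new]
{0,1,3,5} --a--> {0,1,2,3,4,5,6}  [new]
{0,1,3,5} --b--> {0,1,2,3,4,5,6}  [seen]
{3,4,6} --a--> {1,2,3,4,6}  [new]
{3,4,6} --b--> {0,1,2,3,4,5,6}  [seen]
{0,1,2,3,4,5,6} --a--> {0,1,2,3,4,5,6}  [seen]
{0,1,2,3,4,5,6} --b--> {0,1,2,3,4,5,6}  [seen]
{1,2,3,4,6} --a--> {1,2,3,4,5,6}  [new]
{1,2,3,4,6} --b--> {0,1,2,3,4,5,6}  [seen]
{1,2,3,4,5,6} --a--> {0,1,2,3,4,5,6}  [seen]
{1,2,3,4,5,6} --b--> {0,1,2,3,4,5,6}  [seen]
Reachable DFA states: {0}, {0,1,3,5}, {3,4,6}, {0,1,2,3,4,5,6}, {1,2,3,4,6}, {1,2,3,4,5,6}.
Accepting DFA states (contain an NFA accepting state): {0,1,3,5}, {3,4,6}, {0,1,2,3,4,5,6}, {1,2,3,4,6}, {1,2,3,4,5,6}.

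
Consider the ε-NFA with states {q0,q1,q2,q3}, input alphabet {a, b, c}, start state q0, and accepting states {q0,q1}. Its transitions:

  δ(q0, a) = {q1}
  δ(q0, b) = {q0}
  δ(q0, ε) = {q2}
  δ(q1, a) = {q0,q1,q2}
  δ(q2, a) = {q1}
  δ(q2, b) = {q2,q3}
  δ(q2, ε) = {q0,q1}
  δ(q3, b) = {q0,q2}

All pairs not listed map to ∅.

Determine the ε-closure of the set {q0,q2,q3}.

{q0,q1,q2,q3}

Begin with {q0,q2,q3}.
q2 →ε {q0,q1}; add q1.
ε-closure = {q0,q1,q2,q3}.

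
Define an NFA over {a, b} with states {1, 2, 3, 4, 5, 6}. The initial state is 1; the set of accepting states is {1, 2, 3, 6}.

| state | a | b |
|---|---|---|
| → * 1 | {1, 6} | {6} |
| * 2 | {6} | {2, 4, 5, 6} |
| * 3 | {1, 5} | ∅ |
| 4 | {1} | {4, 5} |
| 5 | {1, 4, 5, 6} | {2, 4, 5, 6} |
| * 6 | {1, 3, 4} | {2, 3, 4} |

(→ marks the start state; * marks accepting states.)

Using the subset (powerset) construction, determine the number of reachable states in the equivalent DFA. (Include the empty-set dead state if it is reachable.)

Start state of the DFA: {1}.
{1} --a--> {1, 6}  [new]
{1} --b--> {6}  [new]
{1, 6} --a--> {1, 3, 4, 6}  [new]
{1, 6} --b--> {2, 3, 4, 6}  [new]
{6} --a--> {1, 3, 4}  [new]
{6} --b--> {2, 3, 4}  [new]
{1, 3, 4, 6} --a--> {1, 3, 4, 5, 6}  [new]
{1, 3, 4, 6} --b--> {2, 3, 4, 5, 6}  [new]
{2, 3, 4, 6} --a--> {1, 3, 4, 5, 6}  [seen]
{2, 3, 4, 6} --b--> {2, 3, 4, 5, 6}  [seen]
{1, 3, 4} --a--> {1, 5, 6}  [new]
{1, 3, 4} --b--> {4, 5, 6}  [new]
{2, 3, 4} --a--> {1, 5, 6}  [seen]
{2, 3, 4} --b--> {2, 4, 5, 6}  [new]
{1, 3, 4, 5, 6} --a--> {1, 3, 4, 5, 6}  [seen]
{1, 3, 4, 5, 6} --b--> {2, 3, 4, 5, 6}  [seen]
{2, 3, 4, 5, 6} --a--> {1, 3, 4, 5, 6}  [seen]
{2, 3, 4, 5, 6} --b--> {2, 3, 4, 5, 6}  [seen]
{1, 5, 6} --a--> {1, 3, 4, 5, 6}  [seen]
{1, 5, 6} --b--> {2, 3, 4, 5, 6}  [seen]
{4, 5, 6} --a--> {1, 3, 4, 5, 6}  [seen]
{4, 5, 6} --b--> {2, 3, 4, 5, 6}  [seen]
{2, 4, 5, 6} --a--> {1, 3, 4, 5, 6}  [seen]
{2, 4, 5, 6} --b--> {2, 3, 4, 5, 6}  [seen]
Reachable DFA states: {1}, {1, 6}, {6}, {1, 3, 4, 6}, {2, 3, 4, 6}, {1, 3, 4}, {2, 3, 4}, {1, 3, 4, 5, 6}, {2, 3, 4, 5, 6}, {1, 5, 6}, {4, 5, 6}, {2, 4, 5, 6}.

12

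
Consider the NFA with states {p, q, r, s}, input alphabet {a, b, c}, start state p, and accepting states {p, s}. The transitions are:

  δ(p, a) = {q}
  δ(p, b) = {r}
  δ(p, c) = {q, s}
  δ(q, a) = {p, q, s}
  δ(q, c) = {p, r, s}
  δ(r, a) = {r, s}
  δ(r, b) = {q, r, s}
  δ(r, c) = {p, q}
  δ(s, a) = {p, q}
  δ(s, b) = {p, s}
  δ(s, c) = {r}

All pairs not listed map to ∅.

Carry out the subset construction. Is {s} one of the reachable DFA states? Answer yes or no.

Start state of the DFA: {p}.
{p} --a--> {q}  [new]
{p} --b--> {r}  [new]
{p} --c--> {q, s}  [new]
{q} --a--> {p, q, s}  [new]
{q} --b--> ∅  [new]
{q} --c--> {p, r, s}  [new]
{r} --a--> {r, s}  [new]
{r} --b--> {q, r, s}  [new]
{r} --c--> {p, q}  [new]
{q, s} --a--> {p, q, s}  [seen]
{q, s} --b--> {p, s}  [new]
{q, s} --c--> {p, r, s}  [seen]
{p, q, s} --a--> {p, q, s}  [seen]
{p, q, s} --b--> {p, r, s}  [seen]
{p, q, s} --c--> {p, q, r, s}  [new]
∅ --a--> ∅  [seen]
∅ --b--> ∅  [seen]
∅ --c--> ∅  [seen]
{p, r, s} --a--> {p, q, r, s}  [seen]
{p, r, s} --b--> {p, q, r, s}  [seen]
{p, r, s} --c--> {p, q, r, s}  [seen]
{r, s} --a--> {p, q, r, s}  [seen]
{r, s} --b--> {p, q, r, s}  [seen]
{r, s} --c--> {p, q, r}  [new]
{q, r, s} --a--> {p, q, r, s}  [seen]
{q, r, s} --b--> {p, q, r, s}  [seen]
{q, r, s} --c--> {p, q, r, s}  [seen]
{p, q} --a--> {p, q, s}  [seen]
{p, q} --b--> {r}  [seen]
{p, q} --c--> {p, q, r, s}  [seen]
{p, s} --a--> {p, q}  [seen]
{p, s} --b--> {p, r, s}  [seen]
{p, s} --c--> {q, r, s}  [seen]
{p, q, r, s} --a--> {p, q, r, s}  [seen]
{p, q, r, s} --b--> {p, q, r, s}  [seen]
{p, q, r, s} --c--> {p, q, r, s}  [seen]
{p, q, r} --a--> {p, q, r, s}  [seen]
{p, q, r} --b--> {q, r, s}  [seen]
{p, q, r} --c--> {p, q, r, s}  [seen]
Reachable DFA states: {p}, {q}, {r}, {q, s}, {p, q, s}, ∅, {p, r, s}, {r, s}, {q, r, s}, {p, q}, {p, s}, {p, q, r, s}, {p, q, r}.
{s} is not among them.

no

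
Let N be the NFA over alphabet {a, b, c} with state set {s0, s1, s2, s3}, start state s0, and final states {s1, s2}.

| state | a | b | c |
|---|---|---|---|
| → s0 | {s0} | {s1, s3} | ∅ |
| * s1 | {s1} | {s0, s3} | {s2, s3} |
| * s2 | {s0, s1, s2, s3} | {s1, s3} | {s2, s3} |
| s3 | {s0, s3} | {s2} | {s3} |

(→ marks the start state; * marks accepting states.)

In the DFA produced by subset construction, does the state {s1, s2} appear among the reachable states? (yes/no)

no

Start state of the DFA: {s0}.
{s0} --a--> {s0}  [seen]
{s0} --b--> {s1, s3}  [new]
{s0} --c--> ∅  [new]
{s1, s3} --a--> {s0, s1, s3}  [new]
{s1, s3} --b--> {s0, s2, s3}  [new]
{s1, s3} --c--> {s2, s3}  [new]
∅ --a--> ∅  [seen]
∅ --b--> ∅  [seen]
∅ --c--> ∅  [seen]
{s0, s1, s3} --a--> {s0, s1, s3}  [seen]
{s0, s1, s3} --b--> {s0, s1, s2, s3}  [new]
{s0, s1, s3} --c--> {s2, s3}  [seen]
{s0, s2, s3} --a--> {s0, s1, s2, s3}  [seen]
{s0, s2, s3} --b--> {s1, s2, s3}  [new]
{s0, s2, s3} --c--> {s2, s3}  [seen]
{s2, s3} --a--> {s0, s1, s2, s3}  [seen]
{s2, s3} --b--> {s1, s2, s3}  [seen]
{s2, s3} --c--> {s2, s3}  [seen]
{s0, s1, s2, s3} --a--> {s0, s1, s2, s3}  [seen]
{s0, s1, s2, s3} --b--> {s0, s1, s2, s3}  [seen]
{s0, s1, s2, s3} --c--> {s2, s3}  [seen]
{s1, s2, s3} --a--> {s0, s1, s2, s3}  [seen]
{s1, s2, s3} --b--> {s0, s1, s2, s3}  [seen]
{s1, s2, s3} --c--> {s2, s3}  [seen]
Reachable DFA states: {s0}, {s1, s3}, ∅, {s0, s1, s3}, {s0, s2, s3}, {s2, s3}, {s0, s1, s2, s3}, {s1, s2, s3}.
{s1, s2} is not among them.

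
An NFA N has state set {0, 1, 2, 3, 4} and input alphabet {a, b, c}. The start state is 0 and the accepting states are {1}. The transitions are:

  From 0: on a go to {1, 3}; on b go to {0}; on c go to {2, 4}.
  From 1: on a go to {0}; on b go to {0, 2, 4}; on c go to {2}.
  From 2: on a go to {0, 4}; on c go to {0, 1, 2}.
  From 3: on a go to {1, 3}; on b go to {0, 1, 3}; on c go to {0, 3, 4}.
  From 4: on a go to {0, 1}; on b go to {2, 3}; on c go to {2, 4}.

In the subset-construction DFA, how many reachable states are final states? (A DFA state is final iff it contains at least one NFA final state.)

Start state of the DFA: {0}.
{0} --a--> {1, 3}  [new]
{0} --b--> {0}  [seen]
{0} --c--> {2, 4}  [new]
{1, 3} --a--> {0, 1, 3}  [new]
{1, 3} --b--> {0, 1, 2, 3, 4}  [new]
{1, 3} --c--> {0, 2, 3, 4}  [new]
{2, 4} --a--> {0, 1, 4}  [new]
{2, 4} --b--> {2, 3}  [new]
{2, 4} --c--> {0, 1, 2, 4}  [new]
{0, 1, 3} --a--> {0, 1, 3}  [seen]
{0, 1, 3} --b--> {0, 1, 2, 3, 4}  [seen]
{0, 1, 3} --c--> {0, 2, 3, 4}  [seen]
{0, 1, 2, 3, 4} --a--> {0, 1, 3, 4}  [new]
{0, 1, 2, 3, 4} --b--> {0, 1, 2, 3, 4}  [seen]
{0, 1, 2, 3, 4} --c--> {0, 1, 2, 3, 4}  [seen]
{0, 2, 3, 4} --a--> {0, 1, 3, 4}  [seen]
{0, 2, 3, 4} --b--> {0, 1, 2, 3}  [new]
{0, 2, 3, 4} --c--> {0, 1, 2, 3, 4}  [seen]
{0, 1, 4} --a--> {0, 1, 3}  [seen]
{0, 1, 4} --b--> {0, 2, 3, 4}  [seen]
{0, 1, 4} --c--> {2, 4}  [seen]
{2, 3} --a--> {0, 1, 3, 4}  [seen]
{2, 3} --b--> {0, 1, 3}  [seen]
{2, 3} --c--> {0, 1, 2, 3, 4}  [seen]
{0, 1, 2, 4} --a--> {0, 1, 3, 4}  [seen]
{0, 1, 2, 4} --b--> {0, 2, 3, 4}  [seen]
{0, 1, 2, 4} --c--> {0, 1, 2, 4}  [seen]
{0, 1, 3, 4} --a--> {0, 1, 3}  [seen]
{0, 1, 3, 4} --b--> {0, 1, 2, 3, 4}  [seen]
{0, 1, 3, 4} --c--> {0, 2, 3, 4}  [seen]
{0, 1, 2, 3} --a--> {0, 1, 3, 4}  [seen]
{0, 1, 2, 3} --b--> {0, 1, 2, 3, 4}  [seen]
{0, 1, 2, 3} --c--> {0, 1, 2, 3, 4}  [seen]
Reachable DFA states: {0}, {1, 3}, {2, 4}, {0, 1, 3}, {0, 1, 2, 3, 4}, {0, 2, 3, 4}, {0, 1, 4}, {2, 3}, {0, 1, 2, 4}, {0, 1, 3, 4}, {0, 1, 2, 3}.
Accepting DFA states (contain an NFA accepting state): {1, 3}, {0, 1, 3}, {0, 1, 2, 3, 4}, {0, 1, 4}, {0, 1, 2, 4}, {0, 1, 3, 4}, {0, 1, 2, 3}.

7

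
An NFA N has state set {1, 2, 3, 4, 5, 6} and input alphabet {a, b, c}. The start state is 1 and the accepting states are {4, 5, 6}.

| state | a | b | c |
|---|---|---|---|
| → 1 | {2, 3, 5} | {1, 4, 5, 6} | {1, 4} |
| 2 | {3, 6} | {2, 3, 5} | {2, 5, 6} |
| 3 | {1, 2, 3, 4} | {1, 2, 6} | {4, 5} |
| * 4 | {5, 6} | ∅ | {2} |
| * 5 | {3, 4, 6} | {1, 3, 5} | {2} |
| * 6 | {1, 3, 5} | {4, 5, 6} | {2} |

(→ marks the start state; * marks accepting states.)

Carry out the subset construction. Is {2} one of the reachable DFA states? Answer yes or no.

no

Start state of the DFA: {1}.
{1} --a--> {2, 3, 5}  [new]
{1} --b--> {1, 4, 5, 6}  [new]
{1} --c--> {1, 4}  [new]
{2, 3, 5} --a--> {1, 2, 3, 4, 6}  [new]
{2, 3, 5} --b--> {1, 2, 3, 5, 6}  [new]
{2, 3, 5} --c--> {2, 4, 5, 6}  [new]
{1, 4, 5, 6} --a--> {1, 2, 3, 4, 5, 6}  [new]
{1, 4, 5, 6} --b--> {1, 3, 4, 5, 6}  [new]
{1, 4, 5, 6} --c--> {1, 2, 4}  [new]
{1, 4} --a--> {2, 3, 5, 6}  [new]
{1, 4} --b--> {1, 4, 5, 6}  [seen]
{1, 4} --c--> {1, 2, 4}  [seen]
{1, 2, 3, 4, 6} --a--> {1, 2, 3, 4, 5, 6}  [seen]
{1, 2, 3, 4, 6} --b--> {1, 2, 3, 4, 5, 6}  [seen]
{1, 2, 3, 4, 6} --c--> {1, 2, 4, 5, 6}  [new]
{1, 2, 3, 5, 6} --a--> {1, 2, 3, 4, 5, 6}  [seen]
{1, 2, 3, 5, 6} --b--> {1, 2, 3, 4, 5, 6}  [seen]
{1, 2, 3, 5, 6} --c--> {1, 2, 4, 5, 6}  [seen]
{2, 4, 5, 6} --a--> {1, 3, 4, 5, 6}  [seen]
{2, 4, 5, 6} --b--> {1, 2, 3, 4, 5, 6}  [seen]
{2, 4, 5, 6} --c--> {2, 5, 6}  [new]
{1, 2, 3, 4, 5, 6} --a--> {1, 2, 3, 4, 5, 6}  [seen]
{1, 2, 3, 4, 5, 6} --b--> {1, 2, 3, 4, 5, 6}  [seen]
{1, 2, 3, 4, 5, 6} --c--> {1, 2, 4, 5, 6}  [seen]
{1, 3, 4, 5, 6} --a--> {1, 2, 3, 4, 5, 6}  [seen]
{1, 3, 4, 5, 6} --b--> {1, 2, 3, 4, 5, 6}  [seen]
{1, 3, 4, 5, 6} --c--> {1, 2, 4, 5}  [new]
{1, 2, 4} --a--> {2, 3, 5, 6}  [seen]
{1, 2, 4} --b--> {1, 2, 3, 4, 5, 6}  [seen]
{1, 2, 4} --c--> {1, 2, 4, 5, 6}  [seen]
{2, 3, 5, 6} --a--> {1, 2, 3, 4, 5, 6}  [seen]
{2, 3, 5, 6} --b--> {1, 2, 3, 4, 5, 6}  [seen]
{2, 3, 5, 6} --c--> {2, 4, 5, 6}  [seen]
{1, 2, 4, 5, 6} --a--> {1, 2, 3, 4, 5, 6}  [seen]
{1, 2, 4, 5, 6} --b--> {1, 2, 3, 4, 5, 6}  [seen]
{1, 2, 4, 5, 6} --c--> {1, 2, 4, 5, 6}  [seen]
{2, 5, 6} --a--> {1, 3, 4, 5, 6}  [seen]
{2, 5, 6} --b--> {1, 2, 3, 4, 5, 6}  [seen]
{2, 5, 6} --c--> {2, 5, 6}  [seen]
{1, 2, 4, 5} --a--> {2, 3, 4, 5, 6}  [new]
{1, 2, 4, 5} --b--> {1, 2, 3, 4, 5, 6}  [seen]
{1, 2, 4, 5} --c--> {1, 2, 4, 5, 6}  [seen]
{2, 3, 4, 5, 6} --a--> {1, 2, 3, 4, 5, 6}  [seen]
{2, 3, 4, 5, 6} --b--> {1, 2, 3, 4, 5, 6}  [seen]
{2, 3, 4, 5, 6} --c--> {2, 4, 5, 6}  [seen]
Reachable DFA states: {1}, {2, 3, 5}, {1, 4, 5, 6}, {1, 4}, {1, 2, 3, 4, 6}, {1, 2, 3, 5, 6}, {2, 4, 5, 6}, {1, 2, 3, 4, 5, 6}, {1, 3, 4, 5, 6}, {1, 2, 4}, {2, 3, 5, 6}, {1, 2, 4, 5, 6}, {2, 5, 6}, {1, 2, 4, 5}, {2, 3, 4, 5, 6}.
{2} is not among them.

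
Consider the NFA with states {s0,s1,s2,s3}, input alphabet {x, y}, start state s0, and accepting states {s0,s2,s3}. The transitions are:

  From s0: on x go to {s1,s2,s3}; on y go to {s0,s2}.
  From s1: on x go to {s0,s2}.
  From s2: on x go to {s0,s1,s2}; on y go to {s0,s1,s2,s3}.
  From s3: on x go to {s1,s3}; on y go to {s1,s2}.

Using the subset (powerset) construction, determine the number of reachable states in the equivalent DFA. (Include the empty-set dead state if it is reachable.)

Start state of the DFA: {s0}.
{s0} --x--> {s1,s2,s3}  [new]
{s0} --y--> {s0,s2}  [new]
{s1,s2,s3} --x--> {s0,s1,s2,s3}  [new]
{s1,s2,s3} --y--> {s0,s1,s2,s3}  [seen]
{s0,s2} --x--> {s0,s1,s2,s3}  [seen]
{s0,s2} --y--> {s0,s1,s2,s3}  [seen]
{s0,s1,s2,s3} --x--> {s0,s1,s2,s3}  [seen]
{s0,s1,s2,s3} --y--> {s0,s1,s2,s3}  [seen]
Reachable DFA states: {s0}, {s1,s2,s3}, {s0,s2}, {s0,s1,s2,s3}.

4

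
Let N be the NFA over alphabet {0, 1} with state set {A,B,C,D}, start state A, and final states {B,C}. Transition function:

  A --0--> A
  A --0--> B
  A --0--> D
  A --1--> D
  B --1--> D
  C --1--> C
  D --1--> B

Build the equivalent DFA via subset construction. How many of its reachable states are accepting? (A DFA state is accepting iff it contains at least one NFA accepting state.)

3

Start state of the DFA: {A}.
{A} --0--> {A,B,D}  [new]
{A} --1--> {D}  [new]
{A,B,D} --0--> {A,B,D}  [seen]
{A,B,D} --1--> {B,D}  [new]
{D} --0--> ∅  [new]
{D} --1--> {B}  [new]
{B,D} --0--> ∅  [seen]
{B,D} --1--> {B,D}  [seen]
∅ --0--> ∅  [seen]
∅ --1--> ∅  [seen]
{B} --0--> ∅  [seen]
{B} --1--> {D}  [seen]
Reachable DFA states: {A}, {A,B,D}, {D}, {B,D}, ∅, {B}.
Accepting DFA states (contain an NFA accepting state): {A,B,D}, {B,D}, {B}.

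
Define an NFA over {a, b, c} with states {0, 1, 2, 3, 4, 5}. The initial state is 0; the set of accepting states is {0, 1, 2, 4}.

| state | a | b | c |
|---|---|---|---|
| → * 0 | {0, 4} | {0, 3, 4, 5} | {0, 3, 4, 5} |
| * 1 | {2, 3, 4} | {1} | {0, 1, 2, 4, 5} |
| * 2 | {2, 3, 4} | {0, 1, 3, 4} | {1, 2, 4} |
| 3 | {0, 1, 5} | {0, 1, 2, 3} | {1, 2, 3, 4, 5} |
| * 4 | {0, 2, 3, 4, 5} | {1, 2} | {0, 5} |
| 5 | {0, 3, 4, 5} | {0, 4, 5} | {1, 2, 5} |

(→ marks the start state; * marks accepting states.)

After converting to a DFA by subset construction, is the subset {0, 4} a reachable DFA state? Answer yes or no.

yes

Start state of the DFA: {0}.
{0} --a--> {0, 4}  [new]
{0} --b--> {0, 3, 4, 5}  [new]
{0} --c--> {0, 3, 4, 5}  [seen]
{0, 4} --a--> {0, 2, 3, 4, 5}  [new]
{0, 4} --b--> {0, 1, 2, 3, 4, 5}  [new]
{0, 4} --c--> {0, 3, 4, 5}  [seen]
{0, 3, 4, 5} --a--> {0, 1, 2, 3, 4, 5}  [seen]
{0, 3, 4, 5} --b--> {0, 1, 2, 3, 4, 5}  [seen]
{0, 3, 4, 5} --c--> {0, 1, 2, 3, 4, 5}  [seen]
{0, 2, 3, 4, 5} --a--> {0, 1, 2, 3, 4, 5}  [seen]
{0, 2, 3, 4, 5} --b--> {0, 1, 2, 3, 4, 5}  [seen]
{0, 2, 3, 4, 5} --c--> {0, 1, 2, 3, 4, 5}  [seen]
{0, 1, 2, 3, 4, 5} --a--> {0, 1, 2, 3, 4, 5}  [seen]
{0, 1, 2, 3, 4, 5} --b--> {0, 1, 2, 3, 4, 5}  [seen]
{0, 1, 2, 3, 4, 5} --c--> {0, 1, 2, 3, 4, 5}  [seen]
Reachable DFA states: {0}, {0, 4}, {0, 3, 4, 5}, {0, 2, 3, 4, 5}, {0, 1, 2, 3, 4, 5}.
{0, 4} is among them.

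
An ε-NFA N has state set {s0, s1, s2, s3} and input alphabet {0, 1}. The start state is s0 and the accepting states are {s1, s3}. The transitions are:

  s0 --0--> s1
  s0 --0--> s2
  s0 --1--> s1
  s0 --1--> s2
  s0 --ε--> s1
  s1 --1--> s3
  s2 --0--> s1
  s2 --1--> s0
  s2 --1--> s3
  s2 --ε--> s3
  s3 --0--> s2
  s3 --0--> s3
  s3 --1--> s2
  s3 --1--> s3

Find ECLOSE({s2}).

{s2, s3}

Begin with {s2}.
s2 →ε {s3}; add s3.
ε-closure = {s2, s3}.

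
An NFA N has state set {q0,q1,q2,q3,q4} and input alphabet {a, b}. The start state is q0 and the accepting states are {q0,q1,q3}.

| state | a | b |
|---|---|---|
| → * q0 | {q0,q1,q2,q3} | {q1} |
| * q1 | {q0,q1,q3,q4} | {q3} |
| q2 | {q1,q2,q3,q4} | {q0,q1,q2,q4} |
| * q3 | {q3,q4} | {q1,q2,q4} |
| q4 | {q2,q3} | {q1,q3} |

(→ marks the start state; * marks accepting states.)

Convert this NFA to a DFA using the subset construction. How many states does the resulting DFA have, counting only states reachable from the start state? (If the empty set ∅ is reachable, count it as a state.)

Start state of the DFA: {q0}.
{q0} --a--> {q0,q1,q2,q3}  [new]
{q0} --b--> {q1}  [new]
{q0,q1,q2,q3} --a--> {q0,q1,q2,q3,q4}  [new]
{q0,q1,q2,q3} --b--> {q0,q1,q2,q3,q4}  [seen]
{q1} --a--> {q0,q1,q3,q4}  [new]
{q1} --b--> {q3}  [new]
{q0,q1,q2,q3,q4} --a--> {q0,q1,q2,q3,q4}  [seen]
{q0,q1,q2,q3,q4} --b--> {q0,q1,q2,q3,q4}  [seen]
{q0,q1,q3,q4} --a--> {q0,q1,q2,q3,q4}  [seen]
{q0,q1,q3,q4} --b--> {q1,q2,q3,q4}  [new]
{q3} --a--> {q3,q4}  [new]
{q3} --b--> {q1,q2,q4}  [new]
{q1,q2,q3,q4} --a--> {q0,q1,q2,q3,q4}  [seen]
{q1,q2,q3,q4} --b--> {q0,q1,q2,q3,q4}  [seen]
{q3,q4} --a--> {q2,q3,q4}  [new]
{q3,q4} --b--> {q1,q2,q3,q4}  [seen]
{q1,q2,q4} --a--> {q0,q1,q2,q3,q4}  [seen]
{q1,q2,q4} --b--> {q0,q1,q2,q3,q4}  [seen]
{q2,q3,q4} --a--> {q1,q2,q3,q4}  [seen]
{q2,q3,q4} --b--> {q0,q1,q2,q3,q4}  [seen]
Reachable DFA states: {q0}, {q0,q1,q2,q3}, {q1}, {q0,q1,q2,q3,q4}, {q0,q1,q3,q4}, {q3}, {q1,q2,q3,q4}, {q3,q4}, {q1,q2,q4}, {q2,q3,q4}.

10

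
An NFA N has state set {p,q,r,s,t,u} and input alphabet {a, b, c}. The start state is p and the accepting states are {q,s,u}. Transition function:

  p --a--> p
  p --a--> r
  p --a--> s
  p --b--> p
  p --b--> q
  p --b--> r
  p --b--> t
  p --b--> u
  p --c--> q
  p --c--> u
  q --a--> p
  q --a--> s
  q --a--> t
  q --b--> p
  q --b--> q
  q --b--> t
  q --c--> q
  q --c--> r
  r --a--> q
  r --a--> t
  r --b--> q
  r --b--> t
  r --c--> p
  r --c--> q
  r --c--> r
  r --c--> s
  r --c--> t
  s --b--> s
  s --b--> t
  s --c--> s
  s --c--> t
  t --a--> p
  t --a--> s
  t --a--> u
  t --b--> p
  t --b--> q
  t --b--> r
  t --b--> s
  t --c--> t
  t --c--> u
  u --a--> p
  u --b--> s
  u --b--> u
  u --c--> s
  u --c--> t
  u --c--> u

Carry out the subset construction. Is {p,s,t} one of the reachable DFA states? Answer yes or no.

yes

Start state of the DFA: {p}.
{p} --a--> {p,r,s}  [new]
{p} --b--> {p,q,r,t,u}  [new]
{p} --c--> {q,u}  [new]
{p,r,s} --a--> {p,q,r,s,t}  [new]
{p,r,s} --b--> {p,q,r,s,t,u}  [new]
{p,r,s} --c--> {p,q,r,s,t,u}  [seen]
{p,q,r,t,u} --a--> {p,q,r,s,t,u}  [seen]
{p,q,r,t,u} --b--> {p,q,r,s,t,u}  [seen]
{p,q,r,t,u} --c--> {p,q,r,s,t,u}  [seen]
{q,u} --a--> {p,s,t}  [new]
{q,u} --b--> {p,q,s,t,u}  [new]
{q,u} --c--> {q,r,s,t,u}  [new]
{p,q,r,s,t} --a--> {p,q,r,s,t,u}  [seen]
{p,q,r,s,t} --b--> {p,q,r,s,t,u}  [seen]
{p,q,r,s,t} --c--> {p,q,r,s,t,u}  [seen]
{p,q,r,s,t,u} --a--> {p,q,r,s,t,u}  [seen]
{p,q,r,s,t,u} --b--> {p,q,r,s,t,u}  [seen]
{p,q,r,s,t,u} --c--> {p,q,r,s,t,u}  [seen]
{p,s,t} --a--> {p,r,s,u}  [new]
{p,s,t} --b--> {p,q,r,s,t,u}  [seen]
{p,s,t} --c--> {q,s,t,u}  [new]
{p,q,s,t,u} --a--> {p,r,s,t,u}  [new]
{p,q,s,t,u} --b--> {p,q,r,s,t,u}  [seen]
{p,q,s,t,u} --c--> {q,r,s,t,u}  [seen]
{q,r,s,t,u} --a--> {p,q,s,t,u}  [seen]
{q,r,s,t,u} --b--> {p,q,r,s,t,u}  [seen]
{q,r,s,t,u} --c--> {p,q,r,s,t,u}  [seen]
{p,r,s,u} --a--> {p,q,r,s,t}  [seen]
{p,r,s,u} --b--> {p,q,r,s,t,u}  [seen]
{p,r,s,u} --c--> {p,q,r,s,t,u}  [seen]
{q,s,t,u} --a--> {p,s,t,u}  [new]
{q,s,t,u} --b--> {p,q,r,s,t,u}  [seen]
{q,s,t,u} --c--> {q,r,s,t,u}  [seen]
{p,r,s,t,u} --a--> {p,q,r,s,t,u}  [seen]
{p,r,s,t,u} --b--> {p,q,r,s,t,u}  [seen]
{p,r,s,t,u} --c--> {p,q,r,s,t,u}  [seen]
{p,s,t,u} --a--> {p,r,s,u}  [seen]
{p,s,t,u} --b--> {p,q,r,s,t,u}  [seen]
{p,s,t,u} --c--> {q,s,t,u}  [seen]
Reachable DFA states: {p}, {p,r,s}, {p,q,r,t,u}, {q,u}, {p,q,r,s,t}, {p,q,r,s,t,u}, {p,s,t}, {p,q,s,t,u}, {q,r,s,t,u}, {p,r,s,u}, {q,s,t,u}, {p,r,s,t,u}, {p,s,t,u}.
{p,s,t} is among them.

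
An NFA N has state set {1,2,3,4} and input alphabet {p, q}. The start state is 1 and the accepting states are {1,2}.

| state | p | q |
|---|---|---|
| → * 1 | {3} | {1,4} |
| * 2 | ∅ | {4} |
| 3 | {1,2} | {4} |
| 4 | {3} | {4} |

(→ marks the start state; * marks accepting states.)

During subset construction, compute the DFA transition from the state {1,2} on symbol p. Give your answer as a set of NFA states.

{3}

δ(1,p) = {3}; δ(2,p) = ∅.
Union: {3}.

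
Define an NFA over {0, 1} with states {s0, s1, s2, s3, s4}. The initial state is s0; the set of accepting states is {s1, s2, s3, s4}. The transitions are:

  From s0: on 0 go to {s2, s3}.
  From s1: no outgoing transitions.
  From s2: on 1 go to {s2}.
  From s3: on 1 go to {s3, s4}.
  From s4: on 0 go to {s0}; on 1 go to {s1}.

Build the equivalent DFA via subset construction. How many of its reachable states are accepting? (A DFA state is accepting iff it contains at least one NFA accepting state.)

Start state of the DFA: {s0}.
{s0} --0--> {s2, s3}  [new]
{s0} --1--> ∅  [new]
{s2, s3} --0--> ∅  [seen]
{s2, s3} --1--> {s2, s3, s4}  [new]
∅ --0--> ∅  [seen]
∅ --1--> ∅  [seen]
{s2, s3, s4} --0--> {s0}  [seen]
{s2, s3, s4} --1--> {s1, s2, s3, s4}  [new]
{s1, s2, s3, s4} --0--> {s0}  [seen]
{s1, s2, s3, s4} --1--> {s1, s2, s3, s4}  [seen]
Reachable DFA states: {s0}, {s2, s3}, ∅, {s2, s3, s4}, {s1, s2, s3, s4}.
Accepting DFA states (contain an NFA accepting state): {s2, s3}, {s2, s3, s4}, {s1, s2, s3, s4}.

3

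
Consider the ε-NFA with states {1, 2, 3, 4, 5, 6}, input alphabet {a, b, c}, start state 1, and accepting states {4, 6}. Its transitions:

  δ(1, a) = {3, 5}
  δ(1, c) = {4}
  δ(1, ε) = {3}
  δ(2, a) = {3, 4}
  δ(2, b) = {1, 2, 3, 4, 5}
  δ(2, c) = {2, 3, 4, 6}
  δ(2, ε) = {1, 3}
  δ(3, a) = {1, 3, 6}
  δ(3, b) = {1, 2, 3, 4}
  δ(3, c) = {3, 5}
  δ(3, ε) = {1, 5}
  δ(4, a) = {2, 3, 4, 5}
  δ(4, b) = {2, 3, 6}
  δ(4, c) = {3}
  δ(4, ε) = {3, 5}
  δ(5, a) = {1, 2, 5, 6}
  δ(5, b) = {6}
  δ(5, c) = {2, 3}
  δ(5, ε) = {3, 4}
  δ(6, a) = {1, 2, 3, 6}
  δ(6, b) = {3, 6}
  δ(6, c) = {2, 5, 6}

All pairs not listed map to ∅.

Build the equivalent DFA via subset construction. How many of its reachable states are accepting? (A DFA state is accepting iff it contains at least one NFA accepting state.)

Start state of the DFA: {1, 3, 4, 5} (ε-closure of the NFA start).
{1, 3, 4, 5} --a--> {1, 2, 3, 4, 5, 6}  [new]
{1, 3, 4, 5} --b--> {1, 2, 3, 4, 5, 6}  [seen]
{1, 3, 4, 5} --c--> {1, 2, 3, 4, 5}  [new]
{1, 2, 3, 4, 5, 6} --a--> {1, 2, 3, 4, 5, 6}  [seen]
{1, 2, 3, 4, 5, 6} --b--> {1, 2, 3, 4, 5, 6}  [seen]
{1, 2, 3, 4, 5, 6} --c--> {1, 2, 3, 4, 5, 6}  [seen]
{1, 2, 3, 4, 5} --a--> {1, 2, 3, 4, 5, 6}  [seen]
{1, 2, 3, 4, 5} --b--> {1, 2, 3, 4, 5, 6}  [seen]
{1, 2, 3, 4, 5} --c--> {1, 2, 3, 4, 5, 6}  [seen]
Reachable DFA states: {1, 3, 4, 5}, {1, 2, 3, 4, 5, 6}, {1, 2, 3, 4, 5}.
Accepting DFA states (contain an NFA accepting state): {1, 3, 4, 5}, {1, 2, 3, 4, 5, 6}, {1, 2, 3, 4, 5}.

3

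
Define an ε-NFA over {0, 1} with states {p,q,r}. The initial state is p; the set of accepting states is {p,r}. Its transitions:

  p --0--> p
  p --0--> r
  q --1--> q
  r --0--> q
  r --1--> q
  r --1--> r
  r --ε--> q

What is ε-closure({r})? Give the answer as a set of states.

{q,r}

Begin with {r}.
r →ε {q}; add q.
ε-closure = {q,r}.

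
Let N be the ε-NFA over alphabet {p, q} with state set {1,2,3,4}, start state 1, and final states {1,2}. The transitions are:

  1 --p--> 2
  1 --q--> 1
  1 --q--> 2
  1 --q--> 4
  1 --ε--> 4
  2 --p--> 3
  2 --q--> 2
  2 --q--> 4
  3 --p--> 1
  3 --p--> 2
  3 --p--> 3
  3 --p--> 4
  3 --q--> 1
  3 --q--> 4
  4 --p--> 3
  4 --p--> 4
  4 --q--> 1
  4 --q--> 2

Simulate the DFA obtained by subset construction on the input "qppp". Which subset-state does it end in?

{1,2,3,4}

Start: {1,4}.
δ(1,q) = {1,2,4}; δ(4,q) = {1,2}.
Union: {1,2,4}.
After q: {1,2,4}.
δ(1,p) = {2}; δ(2,p) = {3}; δ(4,p) = {3,4}.
Union: {2,3,4}.
After p: {2,3,4}.
δ(2,p) = {3}; δ(3,p) = {1,2,3,4}; δ(4,p) = {3,4}.
Union: {1,2,3,4}.
After p: {1,2,3,4}.
δ(1,p) = {2}; δ(2,p) = {3}; δ(3,p) = {1,2,3,4}; δ(4,p) = {3,4}.
Union: {1,2,3,4}.
After p: {1,2,3,4}.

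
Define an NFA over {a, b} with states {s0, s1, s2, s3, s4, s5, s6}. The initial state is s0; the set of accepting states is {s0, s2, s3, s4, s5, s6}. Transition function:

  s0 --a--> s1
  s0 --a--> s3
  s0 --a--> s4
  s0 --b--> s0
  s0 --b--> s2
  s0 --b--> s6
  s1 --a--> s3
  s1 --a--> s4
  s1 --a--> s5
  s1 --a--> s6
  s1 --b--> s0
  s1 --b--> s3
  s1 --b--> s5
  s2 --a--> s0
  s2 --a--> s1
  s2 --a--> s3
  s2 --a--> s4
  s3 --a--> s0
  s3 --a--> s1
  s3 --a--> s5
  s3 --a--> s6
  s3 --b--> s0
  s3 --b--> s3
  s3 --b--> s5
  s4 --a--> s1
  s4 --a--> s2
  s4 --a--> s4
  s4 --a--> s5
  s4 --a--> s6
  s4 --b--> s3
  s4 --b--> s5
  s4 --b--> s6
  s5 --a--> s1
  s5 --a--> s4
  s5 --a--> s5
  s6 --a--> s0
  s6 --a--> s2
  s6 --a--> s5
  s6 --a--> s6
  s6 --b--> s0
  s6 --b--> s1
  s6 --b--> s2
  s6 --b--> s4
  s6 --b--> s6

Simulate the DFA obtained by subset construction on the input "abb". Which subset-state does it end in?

{s0, s1, s2, s3, s4, s5, s6}

Start: {s0}.
δ(s0,a) = {s1, s3, s4}.
Union: {s1, s3, s4}.
After a: {s1, s3, s4}.
δ(s1,b) = {s0, s3, s5}; δ(s3,b) = {s0, s3, s5}; δ(s4,b) = {s3, s5, s6}.
Union: {s0, s3, s5, s6}.
After b: {s0, s3, s5, s6}.
δ(s0,b) = {s0, s2, s6}; δ(s3,b) = {s0, s3, s5}; δ(s5,b) = ∅; δ(s6,b) = {s0, s1, s2, s4, s6}.
Union: {s0, s1, s2, s3, s4, s5, s6}.
After b: {s0, s1, s2, s3, s4, s5, s6}.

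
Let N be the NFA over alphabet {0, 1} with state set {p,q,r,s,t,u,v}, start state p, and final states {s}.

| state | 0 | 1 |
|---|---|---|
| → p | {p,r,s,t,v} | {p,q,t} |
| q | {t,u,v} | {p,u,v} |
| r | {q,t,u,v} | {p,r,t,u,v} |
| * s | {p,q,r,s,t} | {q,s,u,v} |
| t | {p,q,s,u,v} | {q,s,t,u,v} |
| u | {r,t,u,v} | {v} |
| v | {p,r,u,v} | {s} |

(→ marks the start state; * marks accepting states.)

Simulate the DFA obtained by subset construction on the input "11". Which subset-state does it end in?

Start: {p}.
δ(p,1) = {p,q,t}.
Union: {p,q,t}.
After 1: {p,q,t}.
δ(p,1) = {p,q,t}; δ(q,1) = {p,u,v}; δ(t,1) = {q,s,t,u,v}.
Union: {p,q,s,t,u,v}.
After 1: {p,q,s,t,u,v}.

{p,q,s,t,u,v}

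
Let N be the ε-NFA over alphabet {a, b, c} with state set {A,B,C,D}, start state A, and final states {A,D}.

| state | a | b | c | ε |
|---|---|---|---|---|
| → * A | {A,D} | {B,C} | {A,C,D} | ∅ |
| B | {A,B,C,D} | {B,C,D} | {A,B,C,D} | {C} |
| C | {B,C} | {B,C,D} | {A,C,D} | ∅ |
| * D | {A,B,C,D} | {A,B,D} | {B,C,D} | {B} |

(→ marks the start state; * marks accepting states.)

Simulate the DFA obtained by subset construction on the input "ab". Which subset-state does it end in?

{A,B,C,D}

Start: {A}.
δ(A,a) = {A,D}.
Union: {A,D}.
ε-closure gives {A,B,C,D}.
After a: {A,B,C,D}.
δ(A,b) = {B,C}; δ(B,b) = {B,C,D}; δ(C,b) = {B,C,D}; δ(D,b) = {A,B,D}.
Union: {A,B,C,D}.
After b: {A,B,C,D}.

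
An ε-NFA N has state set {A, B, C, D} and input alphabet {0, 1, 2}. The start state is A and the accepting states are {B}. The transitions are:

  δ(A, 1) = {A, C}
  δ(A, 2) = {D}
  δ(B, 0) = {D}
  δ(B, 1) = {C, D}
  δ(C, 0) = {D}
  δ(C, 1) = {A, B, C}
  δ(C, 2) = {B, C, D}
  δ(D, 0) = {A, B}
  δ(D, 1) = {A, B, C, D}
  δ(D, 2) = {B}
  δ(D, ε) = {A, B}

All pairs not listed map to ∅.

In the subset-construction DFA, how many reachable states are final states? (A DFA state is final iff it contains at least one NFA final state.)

3

Start state of the DFA: {A} (ε-closure of the NFA start).
{A} --0--> ∅  [new]
{A} --1--> {A, C}  [new]
{A} --2--> {A, B, D}  [new]
∅ --0--> ∅  [seen]
∅ --1--> ∅  [seen]
∅ --2--> ∅  [seen]
{A, C} --0--> {A, B, D}  [seen]
{A, C} --1--> {A, B, C}  [new]
{A, C} --2--> {A, B, C, D}  [new]
{A, B, D} --0--> {A, B, D}  [seen]
{A, B, D} --1--> {A, B, C, D}  [seen]
{A, B, D} --2--> {A, B, D}  [seen]
{A, B, C} --0--> {A, B, D}  [seen]
{A, B, C} --1--> {A, B, C, D}  [seen]
{A, B, C} --2--> {A, B, C, D}  [seen]
{A, B, C, D} --0--> {A, B, D}  [seen]
{A, B, C, D} --1--> {A, B, C, D}  [seen]
{A, B, C, D} --2--> {A, B, C, D}  [seen]
Reachable DFA states: {A}, ∅, {A, C}, {A, B, D}, {A, B, C}, {A, B, C, D}.
Accepting DFA states (contain an NFA accepting state): {A, B, D}, {A, B, C}, {A, B, C, D}.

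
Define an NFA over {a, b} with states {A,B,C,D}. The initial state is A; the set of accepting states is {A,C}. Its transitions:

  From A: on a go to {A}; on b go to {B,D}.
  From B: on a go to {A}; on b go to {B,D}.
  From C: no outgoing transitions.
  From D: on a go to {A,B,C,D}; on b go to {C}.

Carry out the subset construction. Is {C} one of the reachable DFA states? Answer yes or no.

no

Start state of the DFA: {A}.
{A} --a--> {A}  [seen]
{A} --b--> {B,D}  [new]
{B,D} --a--> {A,B,C,D}  [new]
{B,D} --b--> {B,C,D}  [new]
{A,B,C,D} --a--> {A,B,C,D}  [seen]
{A,B,C,D} --b--> {B,C,D}  [seen]
{B,C,D} --a--> {A,B,C,D}  [seen]
{B,C,D} --b--> {B,C,D}  [seen]
Reachable DFA states: {A}, {B,D}, {A,B,C,D}, {B,C,D}.
{C} is not among them.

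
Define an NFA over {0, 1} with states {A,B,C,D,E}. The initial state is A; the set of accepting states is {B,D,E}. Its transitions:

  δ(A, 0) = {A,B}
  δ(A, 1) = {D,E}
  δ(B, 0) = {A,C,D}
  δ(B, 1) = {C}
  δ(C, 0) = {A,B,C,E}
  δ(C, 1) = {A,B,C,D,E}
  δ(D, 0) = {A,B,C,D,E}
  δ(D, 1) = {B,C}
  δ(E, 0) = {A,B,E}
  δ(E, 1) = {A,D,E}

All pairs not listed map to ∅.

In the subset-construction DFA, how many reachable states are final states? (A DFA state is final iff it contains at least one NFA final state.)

Start state of the DFA: {A}.
{A} --0--> {A,B}  [new]
{A} --1--> {D,E}  [new]
{A,B} --0--> {A,B,C,D}  [new]
{A,B} --1--> {C,D,E}  [new]
{D,E} --0--> {A,B,C,D,E}  [new]
{D,E} --1--> {A,B,C,D,E}  [seen]
{A,B,C,D} --0--> {A,B,C,D,E}  [seen]
{A,B,C,D} --1--> {A,B,C,D,E}  [seen]
{C,D,E} --0--> {A,B,C,D,E}  [seen]
{C,D,E} --1--> {A,B,C,D,E}  [seen]
{A,B,C,D,E} --0--> {A,B,C,D,E}  [seen]
{A,B,C,D,E} --1--> {A,B,C,D,E}  [seen]
Reachable DFA states: {A}, {A,B}, {D,E}, {A,B,C,D}, {C,D,E}, {A,B,C,D,E}.
Accepting DFA states (contain an NFA accepting state): {A,B}, {D,E}, {A,B,C,D}, {C,D,E}, {A,B,C,D,E}.

5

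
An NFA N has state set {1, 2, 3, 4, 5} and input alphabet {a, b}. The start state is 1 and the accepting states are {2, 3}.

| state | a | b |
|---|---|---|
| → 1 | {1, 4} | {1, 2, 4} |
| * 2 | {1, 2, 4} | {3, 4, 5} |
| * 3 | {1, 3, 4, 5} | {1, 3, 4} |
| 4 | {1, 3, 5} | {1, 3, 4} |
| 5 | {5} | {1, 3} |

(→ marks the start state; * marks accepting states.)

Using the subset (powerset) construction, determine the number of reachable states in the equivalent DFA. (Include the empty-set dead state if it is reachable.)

6

Start state of the DFA: {1}.
{1} --a--> {1, 4}  [new]
{1} --b--> {1, 2, 4}  [new]
{1, 4} --a--> {1, 3, 4, 5}  [new]
{1, 4} --b--> {1, 2, 3, 4}  [new]
{1, 2, 4} --a--> {1, 2, 3, 4, 5}  [new]
{1, 2, 4} --b--> {1, 2, 3, 4, 5}  [seen]
{1, 3, 4, 5} --a--> {1, 3, 4, 5}  [seen]
{1, 3, 4, 5} --b--> {1, 2, 3, 4}  [seen]
{1, 2, 3, 4} --a--> {1, 2, 3, 4, 5}  [seen]
{1, 2, 3, 4} --b--> {1, 2, 3, 4, 5}  [seen]
{1, 2, 3, 4, 5} --a--> {1, 2, 3, 4, 5}  [seen]
{1, 2, 3, 4, 5} --b--> {1, 2, 3, 4, 5}  [seen]
Reachable DFA states: {1}, {1, 4}, {1, 2, 4}, {1, 3, 4, 5}, {1, 2, 3, 4}, {1, 2, 3, 4, 5}.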